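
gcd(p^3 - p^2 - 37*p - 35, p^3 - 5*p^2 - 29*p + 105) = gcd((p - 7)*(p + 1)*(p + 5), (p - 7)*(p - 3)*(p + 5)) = p^2 - 2*p - 35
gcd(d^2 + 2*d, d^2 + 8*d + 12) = d + 2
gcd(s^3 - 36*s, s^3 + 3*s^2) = s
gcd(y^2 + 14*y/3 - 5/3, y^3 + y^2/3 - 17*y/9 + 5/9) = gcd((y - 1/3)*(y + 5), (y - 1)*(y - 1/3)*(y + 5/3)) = y - 1/3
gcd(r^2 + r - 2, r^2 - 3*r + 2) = r - 1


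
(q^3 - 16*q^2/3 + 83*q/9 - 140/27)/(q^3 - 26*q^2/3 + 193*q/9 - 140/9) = (q - 5/3)/(q - 5)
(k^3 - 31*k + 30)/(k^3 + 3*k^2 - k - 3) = (k^2 + k - 30)/(k^2 + 4*k + 3)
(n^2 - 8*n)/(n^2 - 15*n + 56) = n/(n - 7)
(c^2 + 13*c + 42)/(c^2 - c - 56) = (c + 6)/(c - 8)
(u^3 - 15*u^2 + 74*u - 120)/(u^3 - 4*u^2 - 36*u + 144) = (u - 5)/(u + 6)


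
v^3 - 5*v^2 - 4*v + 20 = (v - 5)*(v - 2)*(v + 2)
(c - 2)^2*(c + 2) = c^3 - 2*c^2 - 4*c + 8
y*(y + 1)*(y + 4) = y^3 + 5*y^2 + 4*y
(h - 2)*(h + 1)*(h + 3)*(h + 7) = h^4 + 9*h^3 + 9*h^2 - 41*h - 42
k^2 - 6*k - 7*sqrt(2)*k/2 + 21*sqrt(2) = (k - 6)*(k - 7*sqrt(2)/2)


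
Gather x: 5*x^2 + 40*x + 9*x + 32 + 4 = 5*x^2 + 49*x + 36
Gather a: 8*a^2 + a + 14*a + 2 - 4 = 8*a^2 + 15*a - 2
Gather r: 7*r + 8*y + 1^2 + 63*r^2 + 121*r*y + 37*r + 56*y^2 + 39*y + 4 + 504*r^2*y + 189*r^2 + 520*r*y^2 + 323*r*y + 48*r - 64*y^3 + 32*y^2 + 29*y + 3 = r^2*(504*y + 252) + r*(520*y^2 + 444*y + 92) - 64*y^3 + 88*y^2 + 76*y + 8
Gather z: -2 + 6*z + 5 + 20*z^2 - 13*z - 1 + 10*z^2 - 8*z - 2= 30*z^2 - 15*z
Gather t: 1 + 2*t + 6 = 2*t + 7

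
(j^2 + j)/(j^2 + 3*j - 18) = j*(j + 1)/(j^2 + 3*j - 18)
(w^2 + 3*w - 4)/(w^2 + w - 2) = (w + 4)/(w + 2)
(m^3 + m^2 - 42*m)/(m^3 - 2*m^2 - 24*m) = (m + 7)/(m + 4)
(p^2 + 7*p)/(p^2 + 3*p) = (p + 7)/(p + 3)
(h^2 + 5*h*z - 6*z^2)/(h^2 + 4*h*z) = (h^2 + 5*h*z - 6*z^2)/(h*(h + 4*z))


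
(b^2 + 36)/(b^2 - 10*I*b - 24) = (b + 6*I)/(b - 4*I)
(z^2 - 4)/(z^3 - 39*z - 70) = (z - 2)/(z^2 - 2*z - 35)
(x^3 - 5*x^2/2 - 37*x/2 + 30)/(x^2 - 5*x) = x + 5/2 - 6/x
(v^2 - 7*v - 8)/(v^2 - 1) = (v - 8)/(v - 1)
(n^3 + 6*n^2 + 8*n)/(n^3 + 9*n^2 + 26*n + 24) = n/(n + 3)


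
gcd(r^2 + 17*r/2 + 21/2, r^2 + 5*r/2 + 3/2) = r + 3/2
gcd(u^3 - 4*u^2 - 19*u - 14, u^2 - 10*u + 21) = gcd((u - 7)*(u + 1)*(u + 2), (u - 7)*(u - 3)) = u - 7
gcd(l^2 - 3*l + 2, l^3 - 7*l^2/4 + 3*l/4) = l - 1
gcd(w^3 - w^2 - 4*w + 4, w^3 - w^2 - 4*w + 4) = w^3 - w^2 - 4*w + 4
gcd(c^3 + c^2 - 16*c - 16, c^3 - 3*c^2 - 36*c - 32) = c^2 + 5*c + 4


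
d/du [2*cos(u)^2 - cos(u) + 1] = (1 - 4*cos(u))*sin(u)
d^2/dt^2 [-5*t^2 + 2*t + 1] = -10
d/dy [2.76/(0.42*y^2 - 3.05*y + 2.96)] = (8.418 - 2.3184*y)/(0.42*y^2 - 3.05*y + 2.96)^2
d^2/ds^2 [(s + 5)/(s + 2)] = 6/(s + 2)^3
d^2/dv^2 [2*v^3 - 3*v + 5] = 12*v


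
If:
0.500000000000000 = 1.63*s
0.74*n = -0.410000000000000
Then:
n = -0.55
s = 0.31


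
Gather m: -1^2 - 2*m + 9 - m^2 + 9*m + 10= -m^2 + 7*m + 18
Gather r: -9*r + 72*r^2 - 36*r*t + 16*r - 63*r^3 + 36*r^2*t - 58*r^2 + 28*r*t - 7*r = -63*r^3 + r^2*(36*t + 14) - 8*r*t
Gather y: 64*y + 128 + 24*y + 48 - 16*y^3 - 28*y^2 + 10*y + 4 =-16*y^3 - 28*y^2 + 98*y + 180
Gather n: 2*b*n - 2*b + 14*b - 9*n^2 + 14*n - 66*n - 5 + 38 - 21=12*b - 9*n^2 + n*(2*b - 52) + 12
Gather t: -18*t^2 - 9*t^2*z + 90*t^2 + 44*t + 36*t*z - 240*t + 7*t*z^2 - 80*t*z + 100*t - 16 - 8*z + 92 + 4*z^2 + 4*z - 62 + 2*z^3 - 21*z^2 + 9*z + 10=t^2*(72 - 9*z) + t*(7*z^2 - 44*z - 96) + 2*z^3 - 17*z^2 + 5*z + 24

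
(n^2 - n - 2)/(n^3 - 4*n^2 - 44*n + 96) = (n + 1)/(n^2 - 2*n - 48)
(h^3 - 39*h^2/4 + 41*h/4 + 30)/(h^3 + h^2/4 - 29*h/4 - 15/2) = (h - 8)/(h + 2)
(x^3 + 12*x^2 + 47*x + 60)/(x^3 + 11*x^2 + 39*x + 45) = (x + 4)/(x + 3)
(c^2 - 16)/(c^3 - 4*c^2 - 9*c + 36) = (c + 4)/(c^2 - 9)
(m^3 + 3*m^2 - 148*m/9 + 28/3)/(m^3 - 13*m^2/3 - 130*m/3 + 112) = (m - 2/3)/(m - 8)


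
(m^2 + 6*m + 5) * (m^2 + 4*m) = m^4 + 10*m^3 + 29*m^2 + 20*m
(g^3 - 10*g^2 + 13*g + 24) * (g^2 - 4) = g^5 - 10*g^4 + 9*g^3 + 64*g^2 - 52*g - 96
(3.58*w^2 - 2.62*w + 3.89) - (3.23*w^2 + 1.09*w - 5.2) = 0.35*w^2 - 3.71*w + 9.09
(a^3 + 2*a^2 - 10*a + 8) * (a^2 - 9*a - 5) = a^5 - 7*a^4 - 33*a^3 + 88*a^2 - 22*a - 40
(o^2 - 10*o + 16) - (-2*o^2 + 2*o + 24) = 3*o^2 - 12*o - 8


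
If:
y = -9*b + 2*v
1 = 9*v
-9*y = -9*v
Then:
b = 1/81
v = 1/9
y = 1/9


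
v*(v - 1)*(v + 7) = v^3 + 6*v^2 - 7*v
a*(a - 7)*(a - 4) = a^3 - 11*a^2 + 28*a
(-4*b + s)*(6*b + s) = -24*b^2 + 2*b*s + s^2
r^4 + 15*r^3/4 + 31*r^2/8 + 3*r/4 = r*(r + 1/4)*(r + 3/2)*(r + 2)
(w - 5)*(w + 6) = w^2 + w - 30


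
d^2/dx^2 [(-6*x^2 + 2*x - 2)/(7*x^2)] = 4*(x - 3)/(7*x^4)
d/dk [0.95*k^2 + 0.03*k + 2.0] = 1.9*k + 0.03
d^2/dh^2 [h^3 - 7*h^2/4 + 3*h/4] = 6*h - 7/2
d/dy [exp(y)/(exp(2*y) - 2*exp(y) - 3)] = (-exp(2*y) - 3)*exp(y)/(exp(4*y) - 4*exp(3*y) - 2*exp(2*y) + 12*exp(y) + 9)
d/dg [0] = 0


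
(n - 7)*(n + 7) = n^2 - 49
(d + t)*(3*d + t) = 3*d^2 + 4*d*t + t^2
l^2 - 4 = (l - 2)*(l + 2)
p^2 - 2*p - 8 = (p - 4)*(p + 2)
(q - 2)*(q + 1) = q^2 - q - 2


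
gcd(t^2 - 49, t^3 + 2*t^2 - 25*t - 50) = 1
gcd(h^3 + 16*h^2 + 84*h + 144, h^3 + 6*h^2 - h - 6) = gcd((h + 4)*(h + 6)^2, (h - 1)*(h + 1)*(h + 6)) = h + 6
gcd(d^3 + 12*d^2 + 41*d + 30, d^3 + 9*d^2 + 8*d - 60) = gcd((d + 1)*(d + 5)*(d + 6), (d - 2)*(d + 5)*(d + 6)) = d^2 + 11*d + 30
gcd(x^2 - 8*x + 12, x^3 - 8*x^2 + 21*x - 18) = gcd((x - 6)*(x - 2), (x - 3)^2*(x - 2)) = x - 2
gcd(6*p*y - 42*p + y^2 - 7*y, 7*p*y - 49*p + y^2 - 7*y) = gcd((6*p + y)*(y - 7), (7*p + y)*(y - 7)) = y - 7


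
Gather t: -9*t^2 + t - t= -9*t^2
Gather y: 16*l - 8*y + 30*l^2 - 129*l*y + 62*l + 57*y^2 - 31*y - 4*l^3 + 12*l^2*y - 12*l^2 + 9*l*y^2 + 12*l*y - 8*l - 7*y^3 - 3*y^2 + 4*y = -4*l^3 + 18*l^2 + 70*l - 7*y^3 + y^2*(9*l + 54) + y*(12*l^2 - 117*l - 35)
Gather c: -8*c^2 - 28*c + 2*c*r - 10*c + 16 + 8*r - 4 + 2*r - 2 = -8*c^2 + c*(2*r - 38) + 10*r + 10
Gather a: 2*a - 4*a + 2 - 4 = -2*a - 2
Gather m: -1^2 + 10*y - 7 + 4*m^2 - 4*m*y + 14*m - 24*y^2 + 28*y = 4*m^2 + m*(14 - 4*y) - 24*y^2 + 38*y - 8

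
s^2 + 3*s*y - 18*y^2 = (s - 3*y)*(s + 6*y)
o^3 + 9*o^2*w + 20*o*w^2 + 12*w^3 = (o + w)*(o + 2*w)*(o + 6*w)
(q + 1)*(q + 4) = q^2 + 5*q + 4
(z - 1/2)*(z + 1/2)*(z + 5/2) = z^3 + 5*z^2/2 - z/4 - 5/8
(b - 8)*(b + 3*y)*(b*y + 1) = b^3*y + 3*b^2*y^2 - 8*b^2*y + b^2 - 24*b*y^2 + 3*b*y - 8*b - 24*y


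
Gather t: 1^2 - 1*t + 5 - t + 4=10 - 2*t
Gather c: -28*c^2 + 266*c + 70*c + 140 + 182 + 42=-28*c^2 + 336*c + 364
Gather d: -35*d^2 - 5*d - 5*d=-35*d^2 - 10*d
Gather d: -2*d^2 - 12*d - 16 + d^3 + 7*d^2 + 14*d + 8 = d^3 + 5*d^2 + 2*d - 8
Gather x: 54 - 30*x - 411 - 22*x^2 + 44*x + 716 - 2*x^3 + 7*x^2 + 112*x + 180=-2*x^3 - 15*x^2 + 126*x + 539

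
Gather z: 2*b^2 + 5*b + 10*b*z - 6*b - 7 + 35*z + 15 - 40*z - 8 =2*b^2 - b + z*(10*b - 5)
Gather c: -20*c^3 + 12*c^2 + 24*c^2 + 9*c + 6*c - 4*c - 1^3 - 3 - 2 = -20*c^3 + 36*c^2 + 11*c - 6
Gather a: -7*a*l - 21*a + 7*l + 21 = a*(-7*l - 21) + 7*l + 21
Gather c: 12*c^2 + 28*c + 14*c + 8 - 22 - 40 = 12*c^2 + 42*c - 54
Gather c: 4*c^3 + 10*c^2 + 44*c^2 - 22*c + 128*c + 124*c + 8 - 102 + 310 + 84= 4*c^3 + 54*c^2 + 230*c + 300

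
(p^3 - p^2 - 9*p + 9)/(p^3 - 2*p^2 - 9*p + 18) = (p - 1)/(p - 2)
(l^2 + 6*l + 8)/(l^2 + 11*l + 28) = (l + 2)/(l + 7)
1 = 1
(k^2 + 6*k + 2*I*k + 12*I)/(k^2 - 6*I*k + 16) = (k + 6)/(k - 8*I)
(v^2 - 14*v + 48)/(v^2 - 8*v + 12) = (v - 8)/(v - 2)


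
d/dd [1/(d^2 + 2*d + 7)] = 2*(-d - 1)/(d^2 + 2*d + 7)^2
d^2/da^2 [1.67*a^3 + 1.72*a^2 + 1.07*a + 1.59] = 10.02*a + 3.44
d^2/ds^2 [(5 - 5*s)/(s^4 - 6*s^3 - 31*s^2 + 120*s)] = 10*(-6*s^7 + 58*s^6 - 105*s^5 - 261*s^4 + 47*s^3 + 723*s^2 - 11160*s + 14400)/(s^3*(s^9 - 18*s^8 + 15*s^7 + 1260*s^6 - 4785*s^5 - 26658*s^4 + 147329*s^3 + 86760*s^2 - 1339200*s + 1728000))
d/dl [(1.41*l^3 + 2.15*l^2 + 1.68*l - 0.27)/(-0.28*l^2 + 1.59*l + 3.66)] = (-0.3948*l^4 + 4.4838*l^3 + 19.3707*l^2 + 15.5868*l + 6.5781)/(0.0784*l^4 - 0.8904*l^3 + 0.4785*l^2 + 11.6388*l + 13.3956)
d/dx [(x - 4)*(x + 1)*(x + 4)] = 3*x^2 + 2*x - 16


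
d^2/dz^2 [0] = 0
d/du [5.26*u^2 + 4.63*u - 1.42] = 10.52*u + 4.63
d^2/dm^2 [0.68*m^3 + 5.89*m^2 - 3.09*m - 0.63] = 4.08*m + 11.78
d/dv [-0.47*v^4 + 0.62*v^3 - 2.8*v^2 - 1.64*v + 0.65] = -1.88*v^3 + 1.86*v^2 - 5.6*v - 1.64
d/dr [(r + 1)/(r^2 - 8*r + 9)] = (r^2 - 8*r - 2*(r - 4)*(r + 1) + 9)/(r^2 - 8*r + 9)^2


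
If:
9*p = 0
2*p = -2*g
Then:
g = 0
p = 0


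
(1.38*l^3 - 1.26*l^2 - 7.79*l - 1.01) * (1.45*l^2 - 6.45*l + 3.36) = 2.001*l^5 - 10.728*l^4 + 1.4683*l^3 + 44.5474*l^2 - 19.6599*l - 3.3936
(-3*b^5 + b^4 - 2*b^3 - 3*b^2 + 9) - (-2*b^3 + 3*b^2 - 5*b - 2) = -3*b^5 + b^4 - 6*b^2 + 5*b + 11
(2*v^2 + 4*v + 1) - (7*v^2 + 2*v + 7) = -5*v^2 + 2*v - 6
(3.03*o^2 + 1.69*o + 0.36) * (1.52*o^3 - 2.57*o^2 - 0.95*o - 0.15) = 4.6056*o^5 - 5.2183*o^4 - 6.6746*o^3 - 2.9852*o^2 - 0.5955*o - 0.054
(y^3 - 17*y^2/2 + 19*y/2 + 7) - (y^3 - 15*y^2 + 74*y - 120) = 13*y^2/2 - 129*y/2 + 127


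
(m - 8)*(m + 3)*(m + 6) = m^3 + m^2 - 54*m - 144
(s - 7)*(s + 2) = s^2 - 5*s - 14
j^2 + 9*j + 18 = (j + 3)*(j + 6)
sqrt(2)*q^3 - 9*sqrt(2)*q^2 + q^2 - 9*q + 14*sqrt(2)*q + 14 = (q - 7)*(q - 2)*(sqrt(2)*q + 1)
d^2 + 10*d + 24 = (d + 4)*(d + 6)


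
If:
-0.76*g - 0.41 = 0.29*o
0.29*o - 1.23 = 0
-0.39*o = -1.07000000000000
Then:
No Solution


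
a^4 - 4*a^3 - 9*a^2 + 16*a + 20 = (a - 5)*(a - 2)*(a + 1)*(a + 2)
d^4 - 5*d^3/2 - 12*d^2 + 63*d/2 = d*(d - 3)^2*(d + 7/2)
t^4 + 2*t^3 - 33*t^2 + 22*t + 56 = (t - 4)*(t - 2)*(t + 1)*(t + 7)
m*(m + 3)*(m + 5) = m^3 + 8*m^2 + 15*m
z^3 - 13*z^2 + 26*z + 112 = (z - 8)*(z - 7)*(z + 2)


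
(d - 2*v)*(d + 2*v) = d^2 - 4*v^2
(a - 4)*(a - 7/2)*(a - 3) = a^3 - 21*a^2/2 + 73*a/2 - 42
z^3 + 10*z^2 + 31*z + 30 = (z + 2)*(z + 3)*(z + 5)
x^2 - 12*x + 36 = (x - 6)^2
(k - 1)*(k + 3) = k^2 + 2*k - 3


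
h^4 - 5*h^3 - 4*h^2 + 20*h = h*(h - 5)*(h - 2)*(h + 2)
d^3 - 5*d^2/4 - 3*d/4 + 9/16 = (d - 3/2)*(d - 1/2)*(d + 3/4)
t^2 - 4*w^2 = (t - 2*w)*(t + 2*w)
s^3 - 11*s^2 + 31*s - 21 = (s - 7)*(s - 3)*(s - 1)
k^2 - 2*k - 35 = (k - 7)*(k + 5)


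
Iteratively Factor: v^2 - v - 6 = (v + 2)*(v - 3)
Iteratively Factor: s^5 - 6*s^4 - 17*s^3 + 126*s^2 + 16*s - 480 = (s - 4)*(s^4 - 2*s^3 - 25*s^2 + 26*s + 120) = (s - 4)*(s + 4)*(s^3 - 6*s^2 - s + 30) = (s - 5)*(s - 4)*(s + 4)*(s^2 - s - 6) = (s - 5)*(s - 4)*(s + 2)*(s + 4)*(s - 3)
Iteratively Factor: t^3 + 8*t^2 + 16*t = (t)*(t^2 + 8*t + 16) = t*(t + 4)*(t + 4)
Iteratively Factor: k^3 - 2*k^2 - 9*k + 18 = (k + 3)*(k^2 - 5*k + 6) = (k - 2)*(k + 3)*(k - 3)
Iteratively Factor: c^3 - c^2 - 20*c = (c)*(c^2 - c - 20) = c*(c - 5)*(c + 4)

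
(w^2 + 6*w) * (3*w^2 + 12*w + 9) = 3*w^4 + 30*w^3 + 81*w^2 + 54*w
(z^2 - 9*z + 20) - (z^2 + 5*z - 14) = 34 - 14*z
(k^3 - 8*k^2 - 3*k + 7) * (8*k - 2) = 8*k^4 - 66*k^3 - 8*k^2 + 62*k - 14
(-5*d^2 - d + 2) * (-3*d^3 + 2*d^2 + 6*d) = 15*d^5 - 7*d^4 - 38*d^3 - 2*d^2 + 12*d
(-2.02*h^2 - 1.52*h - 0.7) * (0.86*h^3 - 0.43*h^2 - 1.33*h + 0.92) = -1.7372*h^5 - 0.4386*h^4 + 2.7382*h^3 + 0.4642*h^2 - 0.4674*h - 0.644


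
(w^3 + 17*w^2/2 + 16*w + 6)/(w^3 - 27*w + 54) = (w^2 + 5*w/2 + 1)/(w^2 - 6*w + 9)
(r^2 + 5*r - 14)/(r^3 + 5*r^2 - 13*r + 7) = (r - 2)/(r^2 - 2*r + 1)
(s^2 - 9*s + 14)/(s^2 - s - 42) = (s - 2)/(s + 6)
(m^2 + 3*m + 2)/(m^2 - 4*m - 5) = (m + 2)/(m - 5)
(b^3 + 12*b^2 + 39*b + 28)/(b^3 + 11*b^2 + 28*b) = (b + 1)/b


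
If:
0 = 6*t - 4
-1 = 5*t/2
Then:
No Solution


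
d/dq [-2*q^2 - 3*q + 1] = -4*q - 3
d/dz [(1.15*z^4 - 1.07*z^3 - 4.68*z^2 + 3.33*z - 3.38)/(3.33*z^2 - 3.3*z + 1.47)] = (7.659*z^5 - 14.9481*z^4 + 13.824*z^3 - 0.363599999999998*z^2 + 8.7516*z - 6.2589)/(11.0889*z^4 - 21.978*z^3 + 20.6802*z^2 - 9.702*z + 2.1609)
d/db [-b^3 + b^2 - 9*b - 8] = -3*b^2 + 2*b - 9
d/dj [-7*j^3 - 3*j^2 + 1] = 3*j*(-7*j - 2)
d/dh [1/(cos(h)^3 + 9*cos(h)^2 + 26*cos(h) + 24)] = (3*cos(h)^2 + 18*cos(h) + 26)*sin(h)/(cos(h)^3 + 9*cos(h)^2 + 26*cos(h) + 24)^2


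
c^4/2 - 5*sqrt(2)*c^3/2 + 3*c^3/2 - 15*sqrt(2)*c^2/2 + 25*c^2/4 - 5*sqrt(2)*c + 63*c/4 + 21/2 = (c/2 + 1/2)*(c + 2)*(c - 7*sqrt(2)/2)*(c - 3*sqrt(2)/2)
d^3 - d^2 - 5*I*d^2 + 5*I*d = d*(d - 1)*(d - 5*I)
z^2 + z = z*(z + 1)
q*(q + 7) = q^2 + 7*q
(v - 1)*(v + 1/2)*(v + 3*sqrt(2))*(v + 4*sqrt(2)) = v^4 - v^3/2 + 7*sqrt(2)*v^3 - 7*sqrt(2)*v^2/2 + 47*v^2/2 - 12*v - 7*sqrt(2)*v/2 - 12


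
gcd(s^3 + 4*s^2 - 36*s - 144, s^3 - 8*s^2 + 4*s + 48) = s - 6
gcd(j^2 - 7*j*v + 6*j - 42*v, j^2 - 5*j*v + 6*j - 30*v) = j + 6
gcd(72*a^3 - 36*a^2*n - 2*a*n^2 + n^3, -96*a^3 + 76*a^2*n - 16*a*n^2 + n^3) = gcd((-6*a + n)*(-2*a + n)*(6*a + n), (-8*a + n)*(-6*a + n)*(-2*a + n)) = 12*a^2 - 8*a*n + n^2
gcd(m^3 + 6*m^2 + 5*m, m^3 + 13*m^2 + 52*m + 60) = m + 5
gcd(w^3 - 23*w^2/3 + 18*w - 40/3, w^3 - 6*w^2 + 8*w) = w^2 - 6*w + 8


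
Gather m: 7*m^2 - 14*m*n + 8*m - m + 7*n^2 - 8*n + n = 7*m^2 + m*(7 - 14*n) + 7*n^2 - 7*n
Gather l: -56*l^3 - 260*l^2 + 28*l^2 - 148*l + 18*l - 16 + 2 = -56*l^3 - 232*l^2 - 130*l - 14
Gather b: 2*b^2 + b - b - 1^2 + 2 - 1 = 2*b^2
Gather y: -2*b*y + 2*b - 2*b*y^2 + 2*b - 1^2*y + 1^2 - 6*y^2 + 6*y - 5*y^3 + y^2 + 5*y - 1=4*b - 5*y^3 + y^2*(-2*b - 5) + y*(10 - 2*b)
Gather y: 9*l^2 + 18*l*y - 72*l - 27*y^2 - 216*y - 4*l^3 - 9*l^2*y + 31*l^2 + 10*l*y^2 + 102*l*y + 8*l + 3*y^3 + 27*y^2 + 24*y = -4*l^3 + 40*l^2 + 10*l*y^2 - 64*l + 3*y^3 + y*(-9*l^2 + 120*l - 192)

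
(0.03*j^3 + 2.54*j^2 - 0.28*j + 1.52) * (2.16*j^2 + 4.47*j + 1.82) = 0.0648*j^5 + 5.6205*j^4 + 10.8036*j^3 + 6.6544*j^2 + 6.2848*j + 2.7664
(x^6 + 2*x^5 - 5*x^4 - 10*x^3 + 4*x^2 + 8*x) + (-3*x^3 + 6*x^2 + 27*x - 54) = x^6 + 2*x^5 - 5*x^4 - 13*x^3 + 10*x^2 + 35*x - 54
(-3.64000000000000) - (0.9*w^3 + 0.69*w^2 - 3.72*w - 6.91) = -0.9*w^3 - 0.69*w^2 + 3.72*w + 3.27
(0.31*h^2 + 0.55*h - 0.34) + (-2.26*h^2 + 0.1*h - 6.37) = -1.95*h^2 + 0.65*h - 6.71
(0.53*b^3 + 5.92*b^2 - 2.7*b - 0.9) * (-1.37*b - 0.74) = -0.7261*b^4 - 8.5026*b^3 - 0.681799999999999*b^2 + 3.231*b + 0.666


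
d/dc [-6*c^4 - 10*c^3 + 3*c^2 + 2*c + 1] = -24*c^3 - 30*c^2 + 6*c + 2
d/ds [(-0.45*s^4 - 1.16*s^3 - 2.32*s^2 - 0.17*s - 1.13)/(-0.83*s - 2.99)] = (1.1205*s^4 + 7.3076*s^3 + 12.3308*s^2 + 13.8736*s - 0.4296)/(0.6889*s^2 + 4.9634*s + 8.9401)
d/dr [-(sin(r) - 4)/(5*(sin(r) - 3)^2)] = (sin(r) - 5)*cos(r)/(5*(sin(r) - 3)^3)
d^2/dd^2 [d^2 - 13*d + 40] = 2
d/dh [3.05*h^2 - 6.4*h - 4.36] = 6.1*h - 6.4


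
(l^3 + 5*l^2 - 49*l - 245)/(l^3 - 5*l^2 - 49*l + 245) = (l + 5)/(l - 5)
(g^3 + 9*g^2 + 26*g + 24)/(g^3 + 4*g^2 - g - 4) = (g^2 + 5*g + 6)/(g^2 - 1)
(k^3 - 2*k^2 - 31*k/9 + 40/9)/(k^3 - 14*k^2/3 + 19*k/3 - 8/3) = (k + 5/3)/(k - 1)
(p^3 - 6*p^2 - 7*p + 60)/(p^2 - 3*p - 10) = (p^2 - p - 12)/(p + 2)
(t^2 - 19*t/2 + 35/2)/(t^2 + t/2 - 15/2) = (t - 7)/(t + 3)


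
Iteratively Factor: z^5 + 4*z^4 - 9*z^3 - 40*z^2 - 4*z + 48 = (z + 2)*(z^4 + 2*z^3 - 13*z^2 - 14*z + 24) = (z - 3)*(z + 2)*(z^3 + 5*z^2 + 2*z - 8) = (z - 3)*(z + 2)*(z + 4)*(z^2 + z - 2) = (z - 3)*(z - 1)*(z + 2)*(z + 4)*(z + 2)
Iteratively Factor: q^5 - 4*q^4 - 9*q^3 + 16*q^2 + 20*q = (q - 2)*(q^4 - 2*q^3 - 13*q^2 - 10*q) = (q - 2)*(q + 2)*(q^3 - 4*q^2 - 5*q) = (q - 5)*(q - 2)*(q + 2)*(q^2 + q) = (q - 5)*(q - 2)*(q + 1)*(q + 2)*(q)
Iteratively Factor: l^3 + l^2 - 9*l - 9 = (l + 3)*(l^2 - 2*l - 3) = (l + 1)*(l + 3)*(l - 3)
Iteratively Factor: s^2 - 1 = (s - 1)*(s + 1)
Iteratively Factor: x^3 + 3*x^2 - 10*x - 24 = (x + 2)*(x^2 + x - 12) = (x - 3)*(x + 2)*(x + 4)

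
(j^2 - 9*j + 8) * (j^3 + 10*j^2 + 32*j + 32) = j^5 + j^4 - 50*j^3 - 176*j^2 - 32*j + 256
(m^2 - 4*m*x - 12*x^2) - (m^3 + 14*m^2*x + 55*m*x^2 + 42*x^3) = -m^3 - 14*m^2*x + m^2 - 55*m*x^2 - 4*m*x - 42*x^3 - 12*x^2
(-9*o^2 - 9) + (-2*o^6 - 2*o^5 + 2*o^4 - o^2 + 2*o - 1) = -2*o^6 - 2*o^5 + 2*o^4 - 10*o^2 + 2*o - 10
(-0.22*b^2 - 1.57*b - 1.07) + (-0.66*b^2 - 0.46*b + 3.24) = -0.88*b^2 - 2.03*b + 2.17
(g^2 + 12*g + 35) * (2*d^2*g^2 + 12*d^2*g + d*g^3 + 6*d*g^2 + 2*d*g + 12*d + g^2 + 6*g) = 2*d^2*g^4 + 36*d^2*g^3 + 214*d^2*g^2 + 420*d^2*g + d*g^5 + 18*d*g^4 + 109*d*g^3 + 246*d*g^2 + 214*d*g + 420*d + g^4 + 18*g^3 + 107*g^2 + 210*g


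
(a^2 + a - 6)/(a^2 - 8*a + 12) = (a + 3)/(a - 6)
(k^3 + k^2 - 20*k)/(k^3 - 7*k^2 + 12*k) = (k + 5)/(k - 3)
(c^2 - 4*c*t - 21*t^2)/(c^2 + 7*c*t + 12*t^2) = (c - 7*t)/(c + 4*t)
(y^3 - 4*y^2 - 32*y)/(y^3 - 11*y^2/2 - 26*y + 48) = 2*y/(2*y - 3)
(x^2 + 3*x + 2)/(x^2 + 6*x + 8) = (x + 1)/(x + 4)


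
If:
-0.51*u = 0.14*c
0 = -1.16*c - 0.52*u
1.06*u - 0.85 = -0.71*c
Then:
No Solution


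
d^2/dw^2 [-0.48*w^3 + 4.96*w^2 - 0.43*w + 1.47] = 9.92 - 2.88*w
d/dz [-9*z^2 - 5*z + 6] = -18*z - 5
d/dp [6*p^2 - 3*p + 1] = 12*p - 3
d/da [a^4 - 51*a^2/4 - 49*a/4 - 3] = 4*a^3 - 51*a/2 - 49/4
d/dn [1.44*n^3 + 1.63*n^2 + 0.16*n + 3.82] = 4.32*n^2 + 3.26*n + 0.16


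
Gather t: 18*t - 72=18*t - 72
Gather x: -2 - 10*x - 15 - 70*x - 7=-80*x - 24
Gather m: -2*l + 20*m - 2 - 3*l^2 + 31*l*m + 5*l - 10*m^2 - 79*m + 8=-3*l^2 + 3*l - 10*m^2 + m*(31*l - 59) + 6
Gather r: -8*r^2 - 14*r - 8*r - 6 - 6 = -8*r^2 - 22*r - 12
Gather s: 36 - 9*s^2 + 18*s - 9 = -9*s^2 + 18*s + 27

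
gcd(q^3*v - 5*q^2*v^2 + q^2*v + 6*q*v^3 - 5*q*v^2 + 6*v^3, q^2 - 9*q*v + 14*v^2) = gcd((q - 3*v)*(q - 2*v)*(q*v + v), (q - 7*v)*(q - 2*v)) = q - 2*v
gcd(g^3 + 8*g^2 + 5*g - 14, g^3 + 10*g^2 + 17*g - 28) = g^2 + 6*g - 7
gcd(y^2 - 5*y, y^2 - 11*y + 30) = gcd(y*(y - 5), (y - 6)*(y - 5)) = y - 5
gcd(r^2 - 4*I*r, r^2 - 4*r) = r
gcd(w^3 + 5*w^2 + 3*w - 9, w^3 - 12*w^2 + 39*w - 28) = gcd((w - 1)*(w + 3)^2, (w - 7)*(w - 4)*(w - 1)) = w - 1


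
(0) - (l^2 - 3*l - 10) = -l^2 + 3*l + 10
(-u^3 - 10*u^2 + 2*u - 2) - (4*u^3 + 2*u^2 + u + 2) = -5*u^3 - 12*u^2 + u - 4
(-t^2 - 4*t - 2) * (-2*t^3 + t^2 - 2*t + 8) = 2*t^5 + 7*t^4 + 2*t^3 - 2*t^2 - 28*t - 16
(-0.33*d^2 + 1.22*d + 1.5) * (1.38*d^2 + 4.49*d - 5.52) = -0.4554*d^4 + 0.2019*d^3 + 9.3694*d^2 + 0.000600000000001266*d - 8.28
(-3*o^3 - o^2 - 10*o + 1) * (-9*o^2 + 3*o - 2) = 27*o^5 + 93*o^3 - 37*o^2 + 23*o - 2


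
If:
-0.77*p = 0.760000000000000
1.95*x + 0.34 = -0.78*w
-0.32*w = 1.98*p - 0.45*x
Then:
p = -0.99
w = 3.75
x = -1.68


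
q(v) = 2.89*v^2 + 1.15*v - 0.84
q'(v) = 5.78*v + 1.15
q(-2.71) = 17.27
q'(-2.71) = -14.51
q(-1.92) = 7.61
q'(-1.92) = -9.95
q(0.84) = 2.17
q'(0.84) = 6.01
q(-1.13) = 1.55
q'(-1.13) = -5.38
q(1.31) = 5.63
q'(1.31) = 8.72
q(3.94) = 48.55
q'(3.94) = 23.92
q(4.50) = 62.86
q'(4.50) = 27.16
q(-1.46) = 3.64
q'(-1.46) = -7.29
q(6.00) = 110.10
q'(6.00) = 35.83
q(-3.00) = 21.72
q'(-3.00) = -16.19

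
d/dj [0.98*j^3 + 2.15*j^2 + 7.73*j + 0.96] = 2.94*j^2 + 4.3*j + 7.73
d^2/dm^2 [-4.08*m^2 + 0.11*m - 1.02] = -8.16000000000000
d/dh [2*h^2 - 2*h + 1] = 4*h - 2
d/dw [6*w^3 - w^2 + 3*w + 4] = 18*w^2 - 2*w + 3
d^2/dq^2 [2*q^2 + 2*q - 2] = 4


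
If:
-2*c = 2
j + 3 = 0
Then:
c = -1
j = -3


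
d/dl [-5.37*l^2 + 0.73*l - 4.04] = 0.73 - 10.74*l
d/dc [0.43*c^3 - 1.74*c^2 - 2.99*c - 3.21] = 1.29*c^2 - 3.48*c - 2.99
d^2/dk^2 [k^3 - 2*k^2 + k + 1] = 6*k - 4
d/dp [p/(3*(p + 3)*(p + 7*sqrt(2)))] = -p^2/(3*(p + 3)^2*(p + 7*sqrt(2))^2) + 7*sqrt(2)/((p + 3)^2*(p + 7*sqrt(2))^2)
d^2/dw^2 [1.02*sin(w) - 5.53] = -1.02*sin(w)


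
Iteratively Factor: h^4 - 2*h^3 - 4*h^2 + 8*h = (h - 2)*(h^3 - 4*h) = h*(h - 2)*(h^2 - 4) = h*(h - 2)^2*(h + 2)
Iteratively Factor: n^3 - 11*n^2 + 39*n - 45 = (n - 3)*(n^2 - 8*n + 15) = (n - 5)*(n - 3)*(n - 3)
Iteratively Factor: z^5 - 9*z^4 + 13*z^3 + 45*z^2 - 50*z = (z - 5)*(z^4 - 4*z^3 - 7*z^2 + 10*z) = (z - 5)^2*(z^3 + z^2 - 2*z) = (z - 5)^2*(z - 1)*(z^2 + 2*z) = z*(z - 5)^2*(z - 1)*(z + 2)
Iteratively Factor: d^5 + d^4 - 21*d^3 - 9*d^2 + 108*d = (d - 3)*(d^4 + 4*d^3 - 9*d^2 - 36*d) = (d - 3)*(d + 3)*(d^3 + d^2 - 12*d) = (d - 3)^2*(d + 3)*(d^2 + 4*d) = d*(d - 3)^2*(d + 3)*(d + 4)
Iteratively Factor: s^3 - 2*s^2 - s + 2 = (s - 2)*(s^2 - 1) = (s - 2)*(s + 1)*(s - 1)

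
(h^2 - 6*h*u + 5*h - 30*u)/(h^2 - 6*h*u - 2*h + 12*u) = (h + 5)/(h - 2)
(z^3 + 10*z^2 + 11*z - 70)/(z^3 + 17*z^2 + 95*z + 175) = (z - 2)/(z + 5)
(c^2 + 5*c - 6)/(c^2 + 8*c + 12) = (c - 1)/(c + 2)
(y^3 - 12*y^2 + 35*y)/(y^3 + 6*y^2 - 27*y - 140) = y*(y - 7)/(y^2 + 11*y + 28)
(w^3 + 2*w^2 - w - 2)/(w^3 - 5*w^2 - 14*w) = (w^2 - 1)/(w*(w - 7))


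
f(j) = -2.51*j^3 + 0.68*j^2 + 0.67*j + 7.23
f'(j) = -7.53*j^2 + 1.36*j + 0.67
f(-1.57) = 17.57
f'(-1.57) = -20.03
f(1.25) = 4.23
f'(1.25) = -9.40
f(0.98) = 6.18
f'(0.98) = -5.23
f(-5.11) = 356.48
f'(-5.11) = -202.90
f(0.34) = 7.44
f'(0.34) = 0.26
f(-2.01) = 29.01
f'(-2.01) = -32.49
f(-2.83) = 67.67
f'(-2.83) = -63.49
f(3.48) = -87.99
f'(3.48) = -85.79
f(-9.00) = 1886.07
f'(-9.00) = -621.50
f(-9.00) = 1886.07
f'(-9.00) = -621.50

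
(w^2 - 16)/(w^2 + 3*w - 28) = (w + 4)/(w + 7)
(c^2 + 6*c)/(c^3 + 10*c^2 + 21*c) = (c + 6)/(c^2 + 10*c + 21)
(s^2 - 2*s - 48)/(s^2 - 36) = (s - 8)/(s - 6)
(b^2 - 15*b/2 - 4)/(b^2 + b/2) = (b - 8)/b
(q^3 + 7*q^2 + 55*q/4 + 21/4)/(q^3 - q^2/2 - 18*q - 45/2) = (4*q^2 + 16*q + 7)/(2*(2*q^2 - 7*q - 15))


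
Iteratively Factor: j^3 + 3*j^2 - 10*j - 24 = (j + 4)*(j^2 - j - 6) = (j + 2)*(j + 4)*(j - 3)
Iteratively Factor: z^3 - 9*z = (z)*(z^2 - 9) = z*(z + 3)*(z - 3)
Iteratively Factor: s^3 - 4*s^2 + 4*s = (s)*(s^2 - 4*s + 4) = s*(s - 2)*(s - 2)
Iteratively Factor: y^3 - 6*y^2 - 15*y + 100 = (y - 5)*(y^2 - y - 20) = (y - 5)*(y + 4)*(y - 5)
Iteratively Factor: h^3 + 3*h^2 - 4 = (h + 2)*(h^2 + h - 2) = (h + 2)^2*(h - 1)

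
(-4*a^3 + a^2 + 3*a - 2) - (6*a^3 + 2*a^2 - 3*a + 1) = -10*a^3 - a^2 + 6*a - 3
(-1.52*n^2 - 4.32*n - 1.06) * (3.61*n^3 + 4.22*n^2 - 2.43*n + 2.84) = -5.4872*n^5 - 22.0096*n^4 - 18.3634*n^3 + 1.7076*n^2 - 9.693*n - 3.0104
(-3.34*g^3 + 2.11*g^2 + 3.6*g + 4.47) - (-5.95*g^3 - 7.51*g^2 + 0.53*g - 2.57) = 2.61*g^3 + 9.62*g^2 + 3.07*g + 7.04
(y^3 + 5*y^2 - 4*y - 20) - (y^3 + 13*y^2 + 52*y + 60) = -8*y^2 - 56*y - 80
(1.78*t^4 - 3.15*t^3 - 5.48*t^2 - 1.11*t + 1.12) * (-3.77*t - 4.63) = -6.7106*t^5 + 3.6341*t^4 + 35.2441*t^3 + 29.5571*t^2 + 0.9169*t - 5.1856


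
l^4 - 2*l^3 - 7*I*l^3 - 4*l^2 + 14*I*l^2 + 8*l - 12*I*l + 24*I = (l - 2)*(l - 6*I)*(l - 2*I)*(l + I)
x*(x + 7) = x^2 + 7*x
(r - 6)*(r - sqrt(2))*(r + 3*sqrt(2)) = r^3 - 6*r^2 + 2*sqrt(2)*r^2 - 12*sqrt(2)*r - 6*r + 36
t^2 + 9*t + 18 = (t + 3)*(t + 6)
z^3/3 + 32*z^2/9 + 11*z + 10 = (z/3 + 1)*(z + 5/3)*(z + 6)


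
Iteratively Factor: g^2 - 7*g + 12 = (g - 3)*(g - 4)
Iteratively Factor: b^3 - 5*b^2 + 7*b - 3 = (b - 1)*(b^2 - 4*b + 3) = (b - 3)*(b - 1)*(b - 1)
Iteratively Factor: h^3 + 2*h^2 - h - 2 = (h + 2)*(h^2 - 1) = (h + 1)*(h + 2)*(h - 1)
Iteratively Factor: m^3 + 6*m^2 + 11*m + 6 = (m + 1)*(m^2 + 5*m + 6) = (m + 1)*(m + 3)*(m + 2)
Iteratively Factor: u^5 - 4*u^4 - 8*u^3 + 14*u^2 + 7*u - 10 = (u + 1)*(u^4 - 5*u^3 - 3*u^2 + 17*u - 10) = (u - 1)*(u + 1)*(u^3 - 4*u^2 - 7*u + 10) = (u - 5)*(u - 1)*(u + 1)*(u^2 + u - 2) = (u - 5)*(u - 1)^2*(u + 1)*(u + 2)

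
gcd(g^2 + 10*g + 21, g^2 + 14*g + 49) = g + 7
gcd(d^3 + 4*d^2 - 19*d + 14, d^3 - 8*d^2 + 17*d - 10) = d^2 - 3*d + 2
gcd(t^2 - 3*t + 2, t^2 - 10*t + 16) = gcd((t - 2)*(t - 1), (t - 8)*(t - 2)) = t - 2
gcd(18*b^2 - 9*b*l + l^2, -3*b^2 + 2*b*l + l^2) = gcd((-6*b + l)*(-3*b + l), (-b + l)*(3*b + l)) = 1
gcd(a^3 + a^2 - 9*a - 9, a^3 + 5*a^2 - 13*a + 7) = 1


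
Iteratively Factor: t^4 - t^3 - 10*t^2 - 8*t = (t)*(t^3 - t^2 - 10*t - 8) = t*(t + 1)*(t^2 - 2*t - 8) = t*(t + 1)*(t + 2)*(t - 4)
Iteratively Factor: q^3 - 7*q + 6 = (q - 1)*(q^2 + q - 6) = (q - 2)*(q - 1)*(q + 3)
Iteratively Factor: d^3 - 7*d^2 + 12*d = (d - 4)*(d^2 - 3*d) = d*(d - 4)*(d - 3)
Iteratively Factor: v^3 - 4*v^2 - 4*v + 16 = (v - 2)*(v^2 - 2*v - 8) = (v - 2)*(v + 2)*(v - 4)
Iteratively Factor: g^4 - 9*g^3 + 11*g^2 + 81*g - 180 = (g - 3)*(g^3 - 6*g^2 - 7*g + 60) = (g - 3)*(g + 3)*(g^2 - 9*g + 20) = (g - 5)*(g - 3)*(g + 3)*(g - 4)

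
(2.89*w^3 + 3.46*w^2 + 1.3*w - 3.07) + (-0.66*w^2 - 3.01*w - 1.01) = 2.89*w^3 + 2.8*w^2 - 1.71*w - 4.08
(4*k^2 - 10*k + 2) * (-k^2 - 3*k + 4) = -4*k^4 - 2*k^3 + 44*k^2 - 46*k + 8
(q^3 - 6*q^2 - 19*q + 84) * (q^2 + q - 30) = q^5 - 5*q^4 - 55*q^3 + 245*q^2 + 654*q - 2520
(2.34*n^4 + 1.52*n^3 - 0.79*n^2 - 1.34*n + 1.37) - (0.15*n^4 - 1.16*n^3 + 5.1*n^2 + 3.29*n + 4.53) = 2.19*n^4 + 2.68*n^3 - 5.89*n^2 - 4.63*n - 3.16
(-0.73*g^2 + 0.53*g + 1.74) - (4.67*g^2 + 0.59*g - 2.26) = -5.4*g^2 - 0.0599999999999999*g + 4.0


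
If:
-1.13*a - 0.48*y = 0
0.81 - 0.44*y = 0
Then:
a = -0.78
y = 1.84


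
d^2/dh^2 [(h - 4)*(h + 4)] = 2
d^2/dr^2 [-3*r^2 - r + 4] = -6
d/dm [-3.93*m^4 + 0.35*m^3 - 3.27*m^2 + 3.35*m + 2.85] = -15.72*m^3 + 1.05*m^2 - 6.54*m + 3.35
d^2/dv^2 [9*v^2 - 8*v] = 18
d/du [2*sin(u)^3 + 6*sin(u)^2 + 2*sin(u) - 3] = 2*(3*sin(u)^2 + 6*sin(u) + 1)*cos(u)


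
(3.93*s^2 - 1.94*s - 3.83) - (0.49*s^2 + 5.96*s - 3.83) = 3.44*s^2 - 7.9*s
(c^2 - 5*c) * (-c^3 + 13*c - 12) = -c^5 + 5*c^4 + 13*c^3 - 77*c^2 + 60*c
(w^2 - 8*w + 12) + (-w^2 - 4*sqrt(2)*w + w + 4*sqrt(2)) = -7*w - 4*sqrt(2)*w + 4*sqrt(2) + 12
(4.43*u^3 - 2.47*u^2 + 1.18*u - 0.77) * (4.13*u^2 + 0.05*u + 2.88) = 18.2959*u^5 - 9.9796*u^4 + 17.5083*u^3 - 10.2347*u^2 + 3.3599*u - 2.2176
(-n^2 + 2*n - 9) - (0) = -n^2 + 2*n - 9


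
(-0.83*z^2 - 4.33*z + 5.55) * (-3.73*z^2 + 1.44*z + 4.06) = 3.0959*z^4 + 14.9557*z^3 - 30.3065*z^2 - 9.5878*z + 22.533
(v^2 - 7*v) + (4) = v^2 - 7*v + 4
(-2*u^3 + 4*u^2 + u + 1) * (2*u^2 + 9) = -4*u^5 + 8*u^4 - 16*u^3 + 38*u^2 + 9*u + 9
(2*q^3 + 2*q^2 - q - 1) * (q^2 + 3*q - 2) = 2*q^5 + 8*q^4 + q^3 - 8*q^2 - q + 2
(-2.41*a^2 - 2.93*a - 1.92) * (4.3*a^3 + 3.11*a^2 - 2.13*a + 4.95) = -10.363*a^5 - 20.0941*a^4 - 12.235*a^3 - 11.6598*a^2 - 10.4139*a - 9.504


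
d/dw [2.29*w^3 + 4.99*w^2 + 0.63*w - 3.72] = 6.87*w^2 + 9.98*w + 0.63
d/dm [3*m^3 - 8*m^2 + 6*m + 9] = 9*m^2 - 16*m + 6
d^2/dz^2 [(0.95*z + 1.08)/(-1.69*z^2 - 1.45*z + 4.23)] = (-(0.95*z + 1.08)*(3.38*z + 1.45)*(6.76*z + 2.9) + (9.633*z + 6.4054)*(1.69*z^2 + 1.45*z - 4.23))/(1.69*z^2 + 1.45*z - 4.23)^3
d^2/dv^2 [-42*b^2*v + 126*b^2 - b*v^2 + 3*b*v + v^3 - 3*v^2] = -2*b + 6*v - 6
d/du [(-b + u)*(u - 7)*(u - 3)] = -2*b*u + 10*b + 3*u^2 - 20*u + 21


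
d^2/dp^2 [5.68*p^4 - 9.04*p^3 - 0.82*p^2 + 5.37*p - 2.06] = 68.16*p^2 - 54.24*p - 1.64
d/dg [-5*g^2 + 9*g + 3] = 9 - 10*g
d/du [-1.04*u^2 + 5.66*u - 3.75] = 5.66 - 2.08*u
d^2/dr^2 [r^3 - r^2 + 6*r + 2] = 6*r - 2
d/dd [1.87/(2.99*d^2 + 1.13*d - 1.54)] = (-11.1826*d - 2.1131)/(2.99*d^2 + 1.13*d - 1.54)^2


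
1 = 1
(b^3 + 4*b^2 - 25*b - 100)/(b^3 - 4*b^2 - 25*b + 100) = (b + 4)/(b - 4)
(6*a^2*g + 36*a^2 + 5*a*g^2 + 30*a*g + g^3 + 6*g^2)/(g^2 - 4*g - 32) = (6*a^2*g + 36*a^2 + 5*a*g^2 + 30*a*g + g^3 + 6*g^2)/(g^2 - 4*g - 32)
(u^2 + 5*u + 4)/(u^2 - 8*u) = (u^2 + 5*u + 4)/(u*(u - 8))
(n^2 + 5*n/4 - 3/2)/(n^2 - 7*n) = (4*n^2 + 5*n - 6)/(4*n*(n - 7))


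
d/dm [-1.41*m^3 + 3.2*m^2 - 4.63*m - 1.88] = -4.23*m^2 + 6.4*m - 4.63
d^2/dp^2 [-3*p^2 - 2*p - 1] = -6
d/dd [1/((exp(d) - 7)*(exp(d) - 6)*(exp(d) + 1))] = -((exp(d) - 7)*(exp(d) - 6) + (exp(d) - 7)*(exp(d) + 1) + (exp(d) - 6)*(exp(d) + 1))/(4*(exp(d) - 7)^2*(exp(d) - 6)^2*cosh(d/2)^2)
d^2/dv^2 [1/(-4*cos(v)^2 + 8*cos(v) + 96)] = (-8*sin(v)^4 + 204*sin(v)^2 + 81*cos(v) + 3*cos(3*v) - 84)/(8*(sin(v)^2 + 2*cos(v) + 23)^3)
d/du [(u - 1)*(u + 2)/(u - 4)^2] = -9*u/(u^3 - 12*u^2 + 48*u - 64)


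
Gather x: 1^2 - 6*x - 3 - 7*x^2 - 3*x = -7*x^2 - 9*x - 2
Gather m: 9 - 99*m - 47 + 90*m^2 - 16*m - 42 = 90*m^2 - 115*m - 80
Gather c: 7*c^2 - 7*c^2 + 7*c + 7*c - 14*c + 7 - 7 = 0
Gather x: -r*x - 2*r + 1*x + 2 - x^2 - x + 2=-r*x - 2*r - x^2 + 4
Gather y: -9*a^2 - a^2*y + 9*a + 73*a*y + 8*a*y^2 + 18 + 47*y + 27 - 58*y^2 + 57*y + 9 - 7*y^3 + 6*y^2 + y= -9*a^2 + 9*a - 7*y^3 + y^2*(8*a - 52) + y*(-a^2 + 73*a + 105) + 54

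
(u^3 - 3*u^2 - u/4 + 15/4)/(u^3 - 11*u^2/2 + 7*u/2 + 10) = (u - 3/2)/(u - 4)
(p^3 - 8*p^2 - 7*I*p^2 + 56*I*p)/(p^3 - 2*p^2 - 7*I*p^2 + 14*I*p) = (p - 8)/(p - 2)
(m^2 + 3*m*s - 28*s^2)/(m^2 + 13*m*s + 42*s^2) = (m - 4*s)/(m + 6*s)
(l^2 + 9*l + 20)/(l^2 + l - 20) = (l + 4)/(l - 4)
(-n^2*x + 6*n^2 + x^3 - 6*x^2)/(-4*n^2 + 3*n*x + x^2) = (n*x - 6*n + x^2 - 6*x)/(4*n + x)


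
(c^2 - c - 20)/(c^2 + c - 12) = (c - 5)/(c - 3)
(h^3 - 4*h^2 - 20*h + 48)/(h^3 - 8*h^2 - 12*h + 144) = (h - 2)/(h - 6)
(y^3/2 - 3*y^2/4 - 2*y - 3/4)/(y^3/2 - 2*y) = (2*y^3 - 3*y^2 - 8*y - 3)/(2*y*(y^2 - 4))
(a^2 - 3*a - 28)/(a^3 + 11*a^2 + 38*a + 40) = (a - 7)/(a^2 + 7*a + 10)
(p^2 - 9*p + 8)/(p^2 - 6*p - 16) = (p - 1)/(p + 2)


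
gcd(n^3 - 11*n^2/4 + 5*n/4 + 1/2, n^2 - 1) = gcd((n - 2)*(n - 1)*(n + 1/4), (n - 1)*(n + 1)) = n - 1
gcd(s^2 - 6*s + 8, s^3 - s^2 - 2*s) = s - 2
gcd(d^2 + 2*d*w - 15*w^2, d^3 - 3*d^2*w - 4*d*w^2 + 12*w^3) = -d + 3*w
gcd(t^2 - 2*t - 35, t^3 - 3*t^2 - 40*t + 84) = t - 7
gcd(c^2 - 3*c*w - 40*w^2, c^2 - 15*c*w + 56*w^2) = -c + 8*w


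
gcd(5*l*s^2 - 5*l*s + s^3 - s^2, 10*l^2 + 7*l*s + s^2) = 5*l + s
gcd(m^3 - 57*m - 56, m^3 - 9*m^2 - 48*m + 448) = m^2 - m - 56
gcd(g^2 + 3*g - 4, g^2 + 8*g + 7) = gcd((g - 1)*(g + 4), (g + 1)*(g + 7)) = 1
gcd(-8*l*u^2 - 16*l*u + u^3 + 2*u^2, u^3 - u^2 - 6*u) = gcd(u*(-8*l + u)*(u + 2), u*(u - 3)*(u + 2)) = u^2 + 2*u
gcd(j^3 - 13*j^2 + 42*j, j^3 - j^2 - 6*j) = j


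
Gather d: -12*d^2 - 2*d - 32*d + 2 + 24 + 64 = -12*d^2 - 34*d + 90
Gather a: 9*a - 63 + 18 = 9*a - 45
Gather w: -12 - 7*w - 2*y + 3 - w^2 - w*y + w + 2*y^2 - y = -w^2 + w*(-y - 6) + 2*y^2 - 3*y - 9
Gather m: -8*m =-8*m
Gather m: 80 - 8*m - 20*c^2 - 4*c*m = -20*c^2 + m*(-4*c - 8) + 80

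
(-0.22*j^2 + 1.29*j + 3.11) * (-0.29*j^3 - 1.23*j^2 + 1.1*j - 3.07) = 0.0638*j^5 - 0.1035*j^4 - 2.7306*j^3 - 1.7309*j^2 - 0.539299999999999*j - 9.5477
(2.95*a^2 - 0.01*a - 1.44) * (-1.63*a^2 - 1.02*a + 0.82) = -4.8085*a^4 - 2.9927*a^3 + 4.7764*a^2 + 1.4606*a - 1.1808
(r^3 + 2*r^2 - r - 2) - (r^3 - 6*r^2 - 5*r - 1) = 8*r^2 + 4*r - 1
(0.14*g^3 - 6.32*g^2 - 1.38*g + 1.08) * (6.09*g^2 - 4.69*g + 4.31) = 0.8526*g^5 - 39.1454*g^4 + 21.84*g^3 - 14.1898*g^2 - 11.013*g + 4.6548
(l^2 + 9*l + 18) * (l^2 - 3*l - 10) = l^4 + 6*l^3 - 19*l^2 - 144*l - 180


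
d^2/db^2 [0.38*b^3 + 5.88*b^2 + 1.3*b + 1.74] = 2.28*b + 11.76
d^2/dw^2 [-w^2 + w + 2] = -2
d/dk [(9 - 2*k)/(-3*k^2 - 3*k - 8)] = (-6*k^2 + 54*k + 43)/(9*k^4 + 18*k^3 + 57*k^2 + 48*k + 64)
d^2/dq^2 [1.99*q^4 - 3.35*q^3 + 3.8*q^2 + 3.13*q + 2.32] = 23.88*q^2 - 20.1*q + 7.6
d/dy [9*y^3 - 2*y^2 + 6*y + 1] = 27*y^2 - 4*y + 6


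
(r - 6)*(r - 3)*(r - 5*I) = r^3 - 9*r^2 - 5*I*r^2 + 18*r + 45*I*r - 90*I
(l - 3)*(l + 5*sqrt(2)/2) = l^2 - 3*l + 5*sqrt(2)*l/2 - 15*sqrt(2)/2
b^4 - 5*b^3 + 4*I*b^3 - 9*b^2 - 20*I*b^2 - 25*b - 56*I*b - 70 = (b - 7)*(b + 2)*(b - I)*(b + 5*I)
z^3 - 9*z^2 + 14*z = z*(z - 7)*(z - 2)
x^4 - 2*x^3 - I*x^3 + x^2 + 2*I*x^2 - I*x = x*(x - 1)^2*(x - I)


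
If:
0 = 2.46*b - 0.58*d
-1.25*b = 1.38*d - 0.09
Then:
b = 0.01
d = 0.05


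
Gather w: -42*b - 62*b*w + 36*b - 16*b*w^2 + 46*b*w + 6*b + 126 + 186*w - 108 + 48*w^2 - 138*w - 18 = w^2*(48 - 16*b) + w*(48 - 16*b)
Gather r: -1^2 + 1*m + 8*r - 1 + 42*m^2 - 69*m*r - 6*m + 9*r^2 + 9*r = 42*m^2 - 5*m + 9*r^2 + r*(17 - 69*m) - 2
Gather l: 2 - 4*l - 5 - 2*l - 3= -6*l - 6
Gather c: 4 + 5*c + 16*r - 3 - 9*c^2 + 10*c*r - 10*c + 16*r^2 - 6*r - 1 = -9*c^2 + c*(10*r - 5) + 16*r^2 + 10*r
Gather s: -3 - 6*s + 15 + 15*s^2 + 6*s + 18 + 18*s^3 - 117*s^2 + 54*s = 18*s^3 - 102*s^2 + 54*s + 30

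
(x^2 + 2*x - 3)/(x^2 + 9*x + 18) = (x - 1)/(x + 6)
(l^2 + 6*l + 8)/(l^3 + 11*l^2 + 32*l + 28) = (l + 4)/(l^2 + 9*l + 14)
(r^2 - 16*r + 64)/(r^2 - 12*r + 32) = (r - 8)/(r - 4)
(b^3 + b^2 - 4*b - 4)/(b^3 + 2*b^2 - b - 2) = (b - 2)/(b - 1)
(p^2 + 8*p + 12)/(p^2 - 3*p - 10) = (p + 6)/(p - 5)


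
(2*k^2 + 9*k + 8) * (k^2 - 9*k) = 2*k^4 - 9*k^3 - 73*k^2 - 72*k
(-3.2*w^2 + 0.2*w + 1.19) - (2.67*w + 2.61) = -3.2*w^2 - 2.47*w - 1.42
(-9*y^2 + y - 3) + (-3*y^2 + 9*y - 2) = -12*y^2 + 10*y - 5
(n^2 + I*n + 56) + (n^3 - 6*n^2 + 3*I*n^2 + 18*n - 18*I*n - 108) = n^3 - 5*n^2 + 3*I*n^2 + 18*n - 17*I*n - 52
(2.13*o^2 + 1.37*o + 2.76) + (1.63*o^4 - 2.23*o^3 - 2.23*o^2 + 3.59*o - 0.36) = 1.63*o^4 - 2.23*o^3 - 0.1*o^2 + 4.96*o + 2.4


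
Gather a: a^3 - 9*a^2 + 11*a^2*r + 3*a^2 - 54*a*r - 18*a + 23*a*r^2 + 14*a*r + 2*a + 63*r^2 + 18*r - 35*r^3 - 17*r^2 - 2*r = a^3 + a^2*(11*r - 6) + a*(23*r^2 - 40*r - 16) - 35*r^3 + 46*r^2 + 16*r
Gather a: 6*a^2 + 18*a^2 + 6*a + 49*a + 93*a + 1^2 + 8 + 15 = 24*a^2 + 148*a + 24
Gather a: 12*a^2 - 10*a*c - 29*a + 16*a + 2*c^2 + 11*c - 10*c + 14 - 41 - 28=12*a^2 + a*(-10*c - 13) + 2*c^2 + c - 55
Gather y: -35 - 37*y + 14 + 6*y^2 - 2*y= 6*y^2 - 39*y - 21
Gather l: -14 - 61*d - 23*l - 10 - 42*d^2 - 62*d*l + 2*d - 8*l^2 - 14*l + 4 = -42*d^2 - 59*d - 8*l^2 + l*(-62*d - 37) - 20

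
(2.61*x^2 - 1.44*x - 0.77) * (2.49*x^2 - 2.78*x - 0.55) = 6.4989*x^4 - 10.8414*x^3 + 0.650399999999999*x^2 + 2.9326*x + 0.4235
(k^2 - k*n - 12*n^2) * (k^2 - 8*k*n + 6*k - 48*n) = k^4 - 9*k^3*n + 6*k^3 - 4*k^2*n^2 - 54*k^2*n + 96*k*n^3 - 24*k*n^2 + 576*n^3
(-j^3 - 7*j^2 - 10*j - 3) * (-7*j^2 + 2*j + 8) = 7*j^5 + 47*j^4 + 48*j^3 - 55*j^2 - 86*j - 24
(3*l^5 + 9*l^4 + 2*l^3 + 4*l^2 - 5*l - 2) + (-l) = 3*l^5 + 9*l^4 + 2*l^3 + 4*l^2 - 6*l - 2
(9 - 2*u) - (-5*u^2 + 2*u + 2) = 5*u^2 - 4*u + 7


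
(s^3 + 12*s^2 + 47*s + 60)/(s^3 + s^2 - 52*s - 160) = (s + 3)/(s - 8)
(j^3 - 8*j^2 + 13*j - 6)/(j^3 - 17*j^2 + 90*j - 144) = (j^2 - 2*j + 1)/(j^2 - 11*j + 24)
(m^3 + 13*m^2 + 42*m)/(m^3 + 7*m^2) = (m + 6)/m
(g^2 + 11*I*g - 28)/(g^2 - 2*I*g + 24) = (g + 7*I)/(g - 6*I)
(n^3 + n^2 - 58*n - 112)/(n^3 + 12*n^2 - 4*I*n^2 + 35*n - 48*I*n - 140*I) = (n^2 - 6*n - 16)/(n^2 + n*(5 - 4*I) - 20*I)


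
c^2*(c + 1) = c^3 + c^2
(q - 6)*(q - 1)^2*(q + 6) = q^4 - 2*q^3 - 35*q^2 + 72*q - 36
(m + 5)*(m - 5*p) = m^2 - 5*m*p + 5*m - 25*p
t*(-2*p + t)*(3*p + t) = -6*p^2*t + p*t^2 + t^3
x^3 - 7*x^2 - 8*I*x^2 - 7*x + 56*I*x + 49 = (x - 7)*(x - 7*I)*(x - I)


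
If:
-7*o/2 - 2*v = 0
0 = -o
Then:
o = 0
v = 0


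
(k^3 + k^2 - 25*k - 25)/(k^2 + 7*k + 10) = (k^2 - 4*k - 5)/(k + 2)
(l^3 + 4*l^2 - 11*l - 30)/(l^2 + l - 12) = (l^2 + 7*l + 10)/(l + 4)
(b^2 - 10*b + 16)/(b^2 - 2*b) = (b - 8)/b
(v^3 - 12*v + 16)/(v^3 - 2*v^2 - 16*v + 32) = (v - 2)/(v - 4)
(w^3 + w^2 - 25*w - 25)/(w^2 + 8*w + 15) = (w^2 - 4*w - 5)/(w + 3)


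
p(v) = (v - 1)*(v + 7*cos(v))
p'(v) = v + (1 - 7*sin(v))*(v - 1) + 7*cos(v) = v + (1 - v)*(7*sin(v) - 1) + 7*cos(v)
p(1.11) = 0.46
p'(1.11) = 3.64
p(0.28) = -5.05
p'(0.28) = 7.68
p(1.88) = -0.22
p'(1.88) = -5.24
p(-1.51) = 2.72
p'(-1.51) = -21.13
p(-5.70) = -0.96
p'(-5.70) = 19.27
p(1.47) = 1.02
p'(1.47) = -0.63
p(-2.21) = 20.50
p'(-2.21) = -27.63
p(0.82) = -1.01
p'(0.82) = 6.34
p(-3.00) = 39.72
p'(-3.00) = -17.88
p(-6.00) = -5.05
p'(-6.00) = 7.41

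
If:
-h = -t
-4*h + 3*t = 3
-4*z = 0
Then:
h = -3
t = -3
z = 0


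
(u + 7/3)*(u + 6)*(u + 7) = u^3 + 46*u^2/3 + 217*u/3 + 98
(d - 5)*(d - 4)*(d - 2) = d^3 - 11*d^2 + 38*d - 40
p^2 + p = p*(p + 1)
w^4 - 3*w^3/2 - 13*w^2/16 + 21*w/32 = w*(w - 7/4)*(w - 1/2)*(w + 3/4)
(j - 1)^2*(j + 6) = j^3 + 4*j^2 - 11*j + 6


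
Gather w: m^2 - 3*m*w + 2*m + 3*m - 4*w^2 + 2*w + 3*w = m^2 + 5*m - 4*w^2 + w*(5 - 3*m)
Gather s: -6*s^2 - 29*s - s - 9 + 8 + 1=-6*s^2 - 30*s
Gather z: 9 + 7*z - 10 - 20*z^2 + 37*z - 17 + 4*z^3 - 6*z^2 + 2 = 4*z^3 - 26*z^2 + 44*z - 16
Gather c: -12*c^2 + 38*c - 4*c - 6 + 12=-12*c^2 + 34*c + 6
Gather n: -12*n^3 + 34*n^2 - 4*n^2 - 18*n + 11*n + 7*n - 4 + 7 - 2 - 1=-12*n^3 + 30*n^2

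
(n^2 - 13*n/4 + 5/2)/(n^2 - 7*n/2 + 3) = (4*n - 5)/(2*(2*n - 3))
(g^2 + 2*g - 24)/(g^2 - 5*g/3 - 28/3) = 3*(g + 6)/(3*g + 7)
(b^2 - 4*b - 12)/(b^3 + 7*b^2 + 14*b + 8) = (b - 6)/(b^2 + 5*b + 4)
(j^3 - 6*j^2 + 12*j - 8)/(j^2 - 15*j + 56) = (j^3 - 6*j^2 + 12*j - 8)/(j^2 - 15*j + 56)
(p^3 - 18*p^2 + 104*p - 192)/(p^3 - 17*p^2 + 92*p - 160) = (p - 6)/(p - 5)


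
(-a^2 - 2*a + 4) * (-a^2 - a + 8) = a^4 + 3*a^3 - 10*a^2 - 20*a + 32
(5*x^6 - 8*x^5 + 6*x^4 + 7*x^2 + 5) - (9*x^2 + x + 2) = 5*x^6 - 8*x^5 + 6*x^4 - 2*x^2 - x + 3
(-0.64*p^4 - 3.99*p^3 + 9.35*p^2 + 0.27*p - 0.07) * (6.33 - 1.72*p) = 1.1008*p^5 + 2.8116*p^4 - 41.3387*p^3 + 58.7211*p^2 + 1.8295*p - 0.4431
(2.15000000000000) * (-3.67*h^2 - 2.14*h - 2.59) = -7.8905*h^2 - 4.601*h - 5.5685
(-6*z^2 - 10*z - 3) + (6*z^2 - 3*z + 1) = -13*z - 2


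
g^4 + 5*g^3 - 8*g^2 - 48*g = g*(g - 3)*(g + 4)^2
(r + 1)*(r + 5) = r^2 + 6*r + 5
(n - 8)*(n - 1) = n^2 - 9*n + 8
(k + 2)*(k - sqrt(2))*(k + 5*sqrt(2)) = k^3 + 2*k^2 + 4*sqrt(2)*k^2 - 10*k + 8*sqrt(2)*k - 20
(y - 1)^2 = y^2 - 2*y + 1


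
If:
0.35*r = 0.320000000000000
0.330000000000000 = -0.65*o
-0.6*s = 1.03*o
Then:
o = -0.51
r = 0.91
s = 0.87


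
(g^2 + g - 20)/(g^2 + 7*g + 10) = (g - 4)/(g + 2)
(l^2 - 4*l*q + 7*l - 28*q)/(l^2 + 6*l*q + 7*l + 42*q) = (l - 4*q)/(l + 6*q)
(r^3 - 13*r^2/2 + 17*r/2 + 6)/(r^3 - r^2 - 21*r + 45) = (r^2 - 7*r/2 - 2)/(r^2 + 2*r - 15)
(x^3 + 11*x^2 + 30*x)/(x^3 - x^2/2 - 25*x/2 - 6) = 2*x*(x^2 + 11*x + 30)/(2*x^3 - x^2 - 25*x - 12)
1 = 1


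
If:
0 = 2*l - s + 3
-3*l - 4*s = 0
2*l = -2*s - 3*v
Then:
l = -12/11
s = 9/11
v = 2/11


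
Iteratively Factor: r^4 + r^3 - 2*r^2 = (r)*(r^3 + r^2 - 2*r) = r^2*(r^2 + r - 2) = r^2*(r - 1)*(r + 2)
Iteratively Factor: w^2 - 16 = (w + 4)*(w - 4)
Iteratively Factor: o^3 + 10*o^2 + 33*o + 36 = (o + 3)*(o^2 + 7*o + 12) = (o + 3)^2*(o + 4)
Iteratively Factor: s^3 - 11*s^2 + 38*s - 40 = (s - 2)*(s^2 - 9*s + 20) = (s - 5)*(s - 2)*(s - 4)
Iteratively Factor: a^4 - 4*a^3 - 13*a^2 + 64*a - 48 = (a + 4)*(a^3 - 8*a^2 + 19*a - 12) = (a - 3)*(a + 4)*(a^2 - 5*a + 4) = (a - 4)*(a - 3)*(a + 4)*(a - 1)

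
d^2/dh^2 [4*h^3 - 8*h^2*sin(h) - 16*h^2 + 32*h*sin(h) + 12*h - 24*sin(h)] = 8*h^2*sin(h) - 32*sqrt(2)*h*sin(h + pi/4) + 24*h + 8*sin(h) + 64*cos(h) - 32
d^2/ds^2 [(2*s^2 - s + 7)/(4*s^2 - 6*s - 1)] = 8*(8*s^3 + 90*s^2 - 129*s + 72)/(64*s^6 - 288*s^5 + 384*s^4 - 72*s^3 - 96*s^2 - 18*s - 1)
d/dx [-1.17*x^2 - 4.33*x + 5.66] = -2.34*x - 4.33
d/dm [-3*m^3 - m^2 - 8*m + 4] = -9*m^2 - 2*m - 8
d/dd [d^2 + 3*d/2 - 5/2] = 2*d + 3/2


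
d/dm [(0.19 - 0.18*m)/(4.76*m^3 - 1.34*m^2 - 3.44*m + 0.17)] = (1.7136*m^3 - 2.9544*m^2 + 0.5092*m + 0.623)/(22.6576*m^6 - 12.7568*m^5 - 30.9532*m^4 + 10.8376*m^3 + 11.378*m^2 - 1.1696*m + 0.0289)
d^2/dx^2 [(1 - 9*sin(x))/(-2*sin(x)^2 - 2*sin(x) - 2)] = (-9*sin(x)^5 + 13*sin(x)^4 + 75*sin(x)^3 - 70*sin(x) - 18)/(2*(sin(x)^2 + sin(x) + 1)^3)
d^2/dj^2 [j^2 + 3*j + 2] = 2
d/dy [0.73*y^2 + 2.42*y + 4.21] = 1.46*y + 2.42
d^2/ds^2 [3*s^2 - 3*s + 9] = 6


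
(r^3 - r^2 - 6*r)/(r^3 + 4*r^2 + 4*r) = (r - 3)/(r + 2)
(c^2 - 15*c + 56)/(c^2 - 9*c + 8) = (c - 7)/(c - 1)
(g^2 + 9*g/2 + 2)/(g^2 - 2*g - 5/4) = 2*(g + 4)/(2*g - 5)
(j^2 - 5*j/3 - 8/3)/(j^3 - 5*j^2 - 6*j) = (j - 8/3)/(j*(j - 6))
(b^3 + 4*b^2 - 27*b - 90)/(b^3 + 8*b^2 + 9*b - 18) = (b - 5)/(b - 1)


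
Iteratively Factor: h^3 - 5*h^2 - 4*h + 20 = (h - 2)*(h^2 - 3*h - 10) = (h - 2)*(h + 2)*(h - 5)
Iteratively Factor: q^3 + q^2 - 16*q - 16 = (q + 4)*(q^2 - 3*q - 4) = (q - 4)*(q + 4)*(q + 1)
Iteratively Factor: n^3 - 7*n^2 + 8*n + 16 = (n - 4)*(n^2 - 3*n - 4) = (n - 4)*(n + 1)*(n - 4)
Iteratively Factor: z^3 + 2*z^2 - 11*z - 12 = (z - 3)*(z^2 + 5*z + 4) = (z - 3)*(z + 1)*(z + 4)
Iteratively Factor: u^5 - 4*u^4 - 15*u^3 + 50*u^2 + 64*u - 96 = (u + 2)*(u^4 - 6*u^3 - 3*u^2 + 56*u - 48) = (u + 2)*(u + 3)*(u^3 - 9*u^2 + 24*u - 16) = (u - 1)*(u + 2)*(u + 3)*(u^2 - 8*u + 16) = (u - 4)*(u - 1)*(u + 2)*(u + 3)*(u - 4)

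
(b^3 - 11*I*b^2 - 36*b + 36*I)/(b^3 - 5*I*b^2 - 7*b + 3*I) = (b^2 - 8*I*b - 12)/(b^2 - 2*I*b - 1)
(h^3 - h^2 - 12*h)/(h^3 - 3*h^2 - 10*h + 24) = h/(h - 2)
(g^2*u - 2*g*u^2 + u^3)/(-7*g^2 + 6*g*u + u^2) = u*(-g + u)/(7*g + u)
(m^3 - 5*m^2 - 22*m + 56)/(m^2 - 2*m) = m - 3 - 28/m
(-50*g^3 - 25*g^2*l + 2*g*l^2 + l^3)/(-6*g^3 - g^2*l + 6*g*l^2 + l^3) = (50*g^3 + 25*g^2*l - 2*g*l^2 - l^3)/(6*g^3 + g^2*l - 6*g*l^2 - l^3)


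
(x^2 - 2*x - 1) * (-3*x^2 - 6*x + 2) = -3*x^4 + 17*x^2 + 2*x - 2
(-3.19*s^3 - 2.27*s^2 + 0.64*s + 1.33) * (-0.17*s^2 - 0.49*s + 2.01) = 0.5423*s^5 + 1.949*s^4 - 5.4084*s^3 - 5.1024*s^2 + 0.6347*s + 2.6733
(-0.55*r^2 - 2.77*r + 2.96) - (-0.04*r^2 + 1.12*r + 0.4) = -0.51*r^2 - 3.89*r + 2.56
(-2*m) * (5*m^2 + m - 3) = -10*m^3 - 2*m^2 + 6*m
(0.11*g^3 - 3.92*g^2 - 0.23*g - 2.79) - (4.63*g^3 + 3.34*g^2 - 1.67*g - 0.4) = -4.52*g^3 - 7.26*g^2 + 1.44*g - 2.39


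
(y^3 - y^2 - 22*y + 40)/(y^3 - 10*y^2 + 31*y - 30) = (y^2 + y - 20)/(y^2 - 8*y + 15)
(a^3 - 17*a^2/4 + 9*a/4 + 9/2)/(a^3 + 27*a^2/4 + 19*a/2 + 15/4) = (a^2 - 5*a + 6)/(a^2 + 6*a + 5)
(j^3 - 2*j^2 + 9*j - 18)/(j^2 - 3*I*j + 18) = (j^2 - j*(2 + 3*I) + 6*I)/(j - 6*I)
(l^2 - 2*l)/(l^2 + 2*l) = (l - 2)/(l + 2)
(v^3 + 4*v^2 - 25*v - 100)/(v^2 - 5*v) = v + 9 + 20/v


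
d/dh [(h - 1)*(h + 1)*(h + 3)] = 3*h^2 + 6*h - 1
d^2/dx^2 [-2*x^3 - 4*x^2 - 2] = -12*x - 8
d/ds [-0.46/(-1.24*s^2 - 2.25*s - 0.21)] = (-1.1408*s - 1.035)/(1.24*s^2 + 2.25*s + 0.21)^2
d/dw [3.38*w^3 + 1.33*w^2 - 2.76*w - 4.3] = 10.14*w^2 + 2.66*w - 2.76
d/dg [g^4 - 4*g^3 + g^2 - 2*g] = 4*g^3 - 12*g^2 + 2*g - 2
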